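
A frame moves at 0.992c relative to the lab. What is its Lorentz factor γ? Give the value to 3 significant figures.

γ ≈ 7.92

γ = 1/√(1 − β²) = 1/√(1 − 0.992²) = 1/√(0.015936) = 7.92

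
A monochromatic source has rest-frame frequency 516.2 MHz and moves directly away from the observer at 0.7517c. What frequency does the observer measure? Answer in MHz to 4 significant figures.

f_obs ≈ 194.3 MHz

Relativistic Doppler: f_obs = f_src √((1−β)/(1+β))
= 516.2 × √(0.248300/1.75170) = 516.2 × 0.376494 = 194.3 MHz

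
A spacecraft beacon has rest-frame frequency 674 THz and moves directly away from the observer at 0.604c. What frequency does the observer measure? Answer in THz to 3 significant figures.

Relativistic Doppler: f_obs = f_src √((1−β)/(1+β))
= 674 × √(0.39600/1.6040) = 674 × 0.49687 = 335 THz

f_obs ≈ 335 THz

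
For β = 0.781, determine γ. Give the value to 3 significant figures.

γ = 1/√(1 − β²) = 1/√(1 − 0.781²) = 1/√(0.39004) = 1.60

γ ≈ 1.60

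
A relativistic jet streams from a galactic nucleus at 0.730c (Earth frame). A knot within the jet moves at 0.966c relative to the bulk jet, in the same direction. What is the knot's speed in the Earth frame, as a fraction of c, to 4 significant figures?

Relativistic velocity addition: u = (u' + v)/(1 + u'v/c²)
= (0.966 + 0.730)/(1 + 0.966×0.730) = 1.696/1.70518 = 0.9946

u ≈ 0.9946c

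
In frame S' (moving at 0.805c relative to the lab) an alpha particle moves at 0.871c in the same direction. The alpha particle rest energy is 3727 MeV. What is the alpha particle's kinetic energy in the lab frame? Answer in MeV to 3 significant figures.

K ≈ 18000 MeV

u_lab = (0.871 + 0.805)/(1 + 0.871×0.805) = 0.985213
γ = 1/√(1 − 0.985213²) = 5.8366
K = (γ − 1)m₀c² = (5.8366 − 1) × 3727 = 4.8366 × 3727 = 18000 MeV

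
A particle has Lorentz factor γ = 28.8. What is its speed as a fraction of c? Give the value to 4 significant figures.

β = √(1 − 1/γ²) = √(1 − 1/28.8²) = √(0.998794) = 0.9994

β ≈ 0.9994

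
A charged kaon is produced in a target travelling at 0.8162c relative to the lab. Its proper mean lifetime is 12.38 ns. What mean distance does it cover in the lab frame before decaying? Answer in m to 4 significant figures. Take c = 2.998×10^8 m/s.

γ = 1/√(1 − 0.8162²) = 1.73079
Dilated lifetime: Δt = γτ₀ = 1.73079 × 12.38 ns = 21.4272 ns
d = vΔt = 0.8162c × 21.4272 ns = 2.44697×10^8 m/s × 2.14272×10^-8 s = 5.243 m

d ≈ 5.243 m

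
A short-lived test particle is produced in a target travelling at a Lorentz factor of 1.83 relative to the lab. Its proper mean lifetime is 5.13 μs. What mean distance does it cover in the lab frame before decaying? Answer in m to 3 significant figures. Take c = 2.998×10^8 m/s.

β = √(1 − 1/γ²) = √(1 − 1/1.83²) = 0.83749
Dilated lifetime: Δt = γτ₀ = 1.83 × 5.13 μs = 9.3879 μs
d = vΔt = 0.83749c × 9.3879 μs = 2.5108×10^8 m/s × 9.3879×10^-6 s = 2360 m

d ≈ 2360 m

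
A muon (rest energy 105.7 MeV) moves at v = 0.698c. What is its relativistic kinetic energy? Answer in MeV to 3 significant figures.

K ≈ 41.9 MeV

γ = 1/√(1 − 0.698²) = 1.3965
K = (γ − 1)m₀c² = (1.3965 − 1) × 105.7 MeV = 0.39646 × 105.7 MeV = 41.9 MeV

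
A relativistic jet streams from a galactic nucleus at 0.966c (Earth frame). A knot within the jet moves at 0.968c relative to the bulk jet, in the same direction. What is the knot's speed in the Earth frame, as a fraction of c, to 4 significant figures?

Relativistic velocity addition: u = (u' + v)/(1 + u'v/c²)
= (0.968 + 0.966)/(1 + 0.968×0.966) = 1.934/1.93509 = 0.9994

u ≈ 0.9994c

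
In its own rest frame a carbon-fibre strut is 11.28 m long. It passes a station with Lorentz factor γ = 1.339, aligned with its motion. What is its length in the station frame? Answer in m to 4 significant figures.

L ≈ 8.424 m

γ = 1.339 (given)
Length contraction: L = L₀/γ = 11.28/1.339 = 8.424 m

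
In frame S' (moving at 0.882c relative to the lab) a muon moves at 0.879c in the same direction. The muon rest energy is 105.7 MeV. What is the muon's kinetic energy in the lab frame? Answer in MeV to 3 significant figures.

K ≈ 729 MeV

u_lab = (0.879 + 0.882)/(1 + 0.879×0.882) = 0.991957
γ = 1/√(1 − 0.991957²) = 7.9006
K = (γ − 1)m₀c² = (7.9006 − 1) × 105.7 = 6.9006 × 105.7 = 729 MeV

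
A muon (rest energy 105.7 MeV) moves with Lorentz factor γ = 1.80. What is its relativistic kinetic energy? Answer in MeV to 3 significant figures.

γ = 1.80 (given)
K = (γ − 1)m₀c² = (1.80 − 1) × 105.7 MeV = 0.80000 × 105.7 MeV = 84.6 MeV

K ≈ 84.6 MeV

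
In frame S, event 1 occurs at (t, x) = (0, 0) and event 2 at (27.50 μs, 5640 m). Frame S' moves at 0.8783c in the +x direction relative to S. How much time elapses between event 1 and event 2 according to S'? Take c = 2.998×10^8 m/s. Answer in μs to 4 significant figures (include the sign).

Δt' ≈ 22.96 μs

γ = 1/√(1 − 0.8783²) = 2.09157
Δt' = γ(Δt − vΔx/c²) = 2.09157 × (27.50 μs − 0.8783×5640 m / (2.998×10^8 m/s))
= 2.09157 × (10.9769 μs) = 22.96 μs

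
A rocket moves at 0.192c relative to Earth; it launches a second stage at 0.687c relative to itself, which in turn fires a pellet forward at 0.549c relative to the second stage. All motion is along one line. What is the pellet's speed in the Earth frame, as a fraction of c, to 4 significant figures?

u ≈ 0.9294c

Compose boost 2: (0.687 + 0.192)/(1 + 0.687×0.192) = 0.8790/1.13190 = 0.776568
Compose boost 3: (0.549 + 0.776568)/(1 + 0.549×0.776568) = 1.32557/1.42634 = 0.9294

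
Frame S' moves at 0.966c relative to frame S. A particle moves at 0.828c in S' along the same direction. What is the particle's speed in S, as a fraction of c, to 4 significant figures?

Relativistic velocity addition: u = (u' + v)/(1 + u'v/c²)
= (0.828 + 0.966)/(1 + 0.828×0.966) = 1.794/1.79985 = 0.9968

u ≈ 0.9968c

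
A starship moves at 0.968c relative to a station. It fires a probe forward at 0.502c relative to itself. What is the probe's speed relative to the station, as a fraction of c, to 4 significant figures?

Relativistic velocity addition: u = (u' + v)/(1 + u'v/c²)
= (0.502 + 0.968)/(1 + 0.502×0.968) = 1.470/1.48594 = 0.9893

u ≈ 0.9893c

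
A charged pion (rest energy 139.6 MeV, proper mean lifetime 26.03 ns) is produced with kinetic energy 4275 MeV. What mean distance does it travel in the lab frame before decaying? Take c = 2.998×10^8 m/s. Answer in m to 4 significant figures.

γ = 1 + K/(m₀c²) = 1 + 4275/139.6 = 31.6232
β = √(1 − 1/γ²) = 0.999500
Dilated lifetime: γτ₀ = 31.6232 × 26.03 ns = 823.152 ns
d = βc·γτ₀ = 0.999500 × (2.998×10^8 m/s) × 8.23152×10^-7 s = 246.7 m

d ≈ 246.7 m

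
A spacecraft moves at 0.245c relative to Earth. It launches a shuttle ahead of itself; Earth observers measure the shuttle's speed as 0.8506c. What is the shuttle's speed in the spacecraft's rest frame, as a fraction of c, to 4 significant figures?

u' ≈ 0.7650c

Inverse velocity addition: u' = (u − v)/(1 − uv/c²)
= (0.8506 − 0.245)/(1 − 0.8506×0.245) = 0.6056/0.791603 = 0.7650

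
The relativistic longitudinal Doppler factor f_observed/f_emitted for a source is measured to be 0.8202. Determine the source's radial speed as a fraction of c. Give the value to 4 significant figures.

β ≈ 0.1957

f_obs/f_src = √((1−β)/(1+β)) = 0.8202  ⇒  (1−β)/(1+β) = 0.672728
β = |1 − D²|/(1 + D²) = |1 − 0.672728|/(1 + 0.672728) = 0.1957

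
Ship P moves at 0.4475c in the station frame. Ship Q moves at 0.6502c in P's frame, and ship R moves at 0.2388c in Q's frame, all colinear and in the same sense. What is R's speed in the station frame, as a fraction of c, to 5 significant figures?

u ≈ 0.90528c

Compose boost 2: (0.6502 + 0.4475)/(1 + 0.6502×0.4475) = 1.0977/1.290965 = 0.8502945
Compose boost 3: (0.2388 + 0.8502945)/(1 + 0.2388×0.8502945) = 1.089094/1.203050 = 0.90528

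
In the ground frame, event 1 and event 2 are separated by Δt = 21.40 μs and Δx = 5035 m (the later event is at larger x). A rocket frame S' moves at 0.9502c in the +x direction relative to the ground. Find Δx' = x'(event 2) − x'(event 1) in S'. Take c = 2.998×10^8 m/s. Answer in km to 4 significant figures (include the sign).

Δx' ≈ -3.405 km

γ = 1/√(1 − 0.9502²) = 3.20882
Δx' = γ(Δx − vΔt) = 3.20882 × (5035 m − 0.9502×(2.998×10^8 m/s)×21.40×10^-6 s)
= 3.20882 × (-1061.22 m) = -3.405 km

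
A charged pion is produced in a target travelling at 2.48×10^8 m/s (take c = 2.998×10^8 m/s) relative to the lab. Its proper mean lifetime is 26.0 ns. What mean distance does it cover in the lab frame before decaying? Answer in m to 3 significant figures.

d ≈ 11.5 m

β = v/c = 2.48×10^8 / 2.998×10^8 = 0.82722
γ = 1/√(1 − 0.82722²) = 1.7797
Dilated lifetime: Δt = γτ₀ = 1.7797 × 26.0 ns = 46.273 ns
d = vΔt = 0.82722c × 46.273 ns = 2.4800×10^8 m/s × 4.6273×10^-8 s = 11.5 m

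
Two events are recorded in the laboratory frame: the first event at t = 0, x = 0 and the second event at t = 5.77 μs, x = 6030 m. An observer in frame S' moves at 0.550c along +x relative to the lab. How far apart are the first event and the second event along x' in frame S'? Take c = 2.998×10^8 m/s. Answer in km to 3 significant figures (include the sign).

γ = 1/√(1 − 0.550²) = 1.1974
Δx' = γ(Δx − vΔt) = 1.1974 × (6030 m − 0.550×(2.998×10^8 m/s)×5.77×10^-6 s)
= 1.1974 × (5078.6 m) = 6.08 km

Δx' ≈ 6.08 km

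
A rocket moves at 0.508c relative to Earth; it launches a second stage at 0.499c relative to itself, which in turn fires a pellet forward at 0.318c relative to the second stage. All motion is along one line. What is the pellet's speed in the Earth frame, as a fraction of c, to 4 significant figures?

u ≈ 0.8932c

Compose boost 2: (0.499 + 0.508)/(1 + 0.499×0.508) = 1.007/1.25349 = 0.803356
Compose boost 3: (0.318 + 0.803356)/(1 + 0.318×0.803356) = 1.12136/1.25547 = 0.8932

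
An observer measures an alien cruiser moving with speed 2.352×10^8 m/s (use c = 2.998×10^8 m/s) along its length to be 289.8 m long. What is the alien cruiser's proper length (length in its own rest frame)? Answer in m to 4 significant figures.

β = v/c = 2.352×10^8 / 2.998×10^8 = 0.784523
γ = 1/√(1 − 0.784523²) = 1.61264
L₀ = γL = 1.61264 × 289.8 = 467.3 m

L₀ ≈ 467.3 m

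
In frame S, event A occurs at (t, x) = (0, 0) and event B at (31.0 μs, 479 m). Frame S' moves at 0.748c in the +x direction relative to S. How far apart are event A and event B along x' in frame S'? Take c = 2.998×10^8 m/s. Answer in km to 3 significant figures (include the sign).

Δx' ≈ -9.75 km

γ = 1/√(1 − 0.748²) = 1.5067
Δx' = γ(Δx − vΔt) = 1.5067 × (479 m − 0.748×(2.998×10^8 m/s)×31.0×10^-6 s)
= 1.5067 × (-6472.8 m) = -9.75 km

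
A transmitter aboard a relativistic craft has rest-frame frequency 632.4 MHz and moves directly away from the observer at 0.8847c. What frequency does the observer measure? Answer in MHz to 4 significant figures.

Relativistic Doppler: f_obs = f_src √((1−β)/(1+β))
= 632.4 × √(0.115300/1.88470) = 632.4 × 0.247340 = 156.4 MHz

f_obs ≈ 156.4 MHz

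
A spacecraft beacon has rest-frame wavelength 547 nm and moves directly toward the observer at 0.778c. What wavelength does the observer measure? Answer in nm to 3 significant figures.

λ_obs ≈ 193 nm

Relativistic Doppler: λ_obs = λ_src √((1−β)/(1+β))
= 547 × √(0.22200/1.7780) = 547 × 0.35335 = 193 nm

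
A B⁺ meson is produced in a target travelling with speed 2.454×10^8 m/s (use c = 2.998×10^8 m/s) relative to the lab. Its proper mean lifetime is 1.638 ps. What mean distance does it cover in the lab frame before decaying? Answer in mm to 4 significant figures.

d ≈ 0.6997 mm

β = v/c = 2.454×10^8 / 2.998×10^8 = 0.818546
γ = 1/√(1 − 0.818546²) = 1.74082
Dilated lifetime: Δt = γτ₀ = 1.74082 × 1.638 ps = 2.85147 ps
d = vΔt = 0.818546c × 2.85147 ps = 2.45400×10^8 m/s × 2.85147×10^-12 s = 0.6997 mm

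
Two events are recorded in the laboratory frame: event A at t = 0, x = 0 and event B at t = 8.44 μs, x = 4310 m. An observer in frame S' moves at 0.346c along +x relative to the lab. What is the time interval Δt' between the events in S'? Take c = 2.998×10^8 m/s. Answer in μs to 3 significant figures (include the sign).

γ = 1/√(1 − 0.346²) = 1.0658
Δt' = γ(Δt − vΔx/c²) = 1.0658 × (8.44 μs − 0.346×4310 m / (2.998×10^8 m/s))
= 1.0658 × (3.4658 μs) = 3.69 μs

Δt' ≈ 3.69 μs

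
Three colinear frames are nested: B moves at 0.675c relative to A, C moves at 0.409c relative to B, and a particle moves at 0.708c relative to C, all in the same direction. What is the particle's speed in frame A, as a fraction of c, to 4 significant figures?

Compose boost 2: (0.409 + 0.675)/(1 + 0.409×0.675) = 1.084/1.27608 = 0.849480
Compose boost 3: (0.708 + 0.849480)/(1 + 0.708×0.849480) = 1.55748/1.60143 = 0.9726

u ≈ 0.9726c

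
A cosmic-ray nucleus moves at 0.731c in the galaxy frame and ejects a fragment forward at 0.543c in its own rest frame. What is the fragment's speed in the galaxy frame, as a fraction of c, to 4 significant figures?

Compose boost 2: (0.543 + 0.731)/(1 + 0.543×0.731) = 1.274/1.39693 = 0.9120

u ≈ 0.9120c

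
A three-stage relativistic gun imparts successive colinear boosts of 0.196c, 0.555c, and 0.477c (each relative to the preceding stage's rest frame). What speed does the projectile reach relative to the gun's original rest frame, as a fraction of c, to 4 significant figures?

Compose boost 2: (0.555 + 0.196)/(1 + 0.555×0.196) = 0.7510/1.10878 = 0.677321
Compose boost 3: (0.477 + 0.677321)/(1 + 0.477×0.677321) = 1.15432/1.32308 = 0.8724

u ≈ 0.8724c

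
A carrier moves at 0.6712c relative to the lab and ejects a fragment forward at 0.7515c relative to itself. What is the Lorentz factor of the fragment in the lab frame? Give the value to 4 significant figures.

u_lab = (0.7515 + 0.6712)/(1 + 0.7515×0.6712) = 1.4227/1.504407 = 0.9456884
γ = 1/√(1 − 0.9456884²) = 3.076

γ ≈ 3.076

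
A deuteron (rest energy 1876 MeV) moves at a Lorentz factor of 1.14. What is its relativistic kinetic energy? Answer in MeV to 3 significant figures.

γ = 1.14 (given)
K = (γ − 1)m₀c² = (1.14 − 1) × 1876 MeV = 0.14000 × 1876 MeV = 263 MeV

K ≈ 263 MeV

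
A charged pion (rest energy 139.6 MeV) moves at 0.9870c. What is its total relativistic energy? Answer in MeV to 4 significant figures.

γ = 1/√(1 − 0.9870²) = 6.22199
E = γm₀c² = 6.22199 × 139.6 MeV = 868.6 MeV

E ≈ 868.6 MeV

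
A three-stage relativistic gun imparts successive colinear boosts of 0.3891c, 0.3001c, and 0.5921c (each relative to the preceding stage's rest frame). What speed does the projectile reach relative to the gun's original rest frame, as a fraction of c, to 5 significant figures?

Compose boost 2: (0.3001 + 0.3891)/(1 + 0.3001×0.3891) = 0.68920/1.116769 = 0.6171375
Compose boost 3: (0.5921 + 0.6171375)/(1 + 0.5921×0.6171375) = 1.209238/1.365407 = 0.88562

u ≈ 0.88562c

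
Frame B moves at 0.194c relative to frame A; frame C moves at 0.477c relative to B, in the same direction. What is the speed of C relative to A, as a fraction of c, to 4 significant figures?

Compose boost 2: (0.477 + 0.194)/(1 + 0.477×0.194) = 0.6710/1.09254 = 0.6142

u ≈ 0.6142c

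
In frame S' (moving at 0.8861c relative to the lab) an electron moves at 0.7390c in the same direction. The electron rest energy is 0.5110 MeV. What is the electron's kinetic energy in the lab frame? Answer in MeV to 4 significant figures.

K ≈ 2.197 MeV

u_lab = (0.7390 + 0.8861)/(1 + 0.7390×0.8861) = 0.9820357
γ = 1/√(1 − 0.9820357²) = 5.29954
K = (γ − 1)m₀c² = (5.29954 − 1) × 0.5110 = 4.29954 × 0.5110 = 2.197 MeV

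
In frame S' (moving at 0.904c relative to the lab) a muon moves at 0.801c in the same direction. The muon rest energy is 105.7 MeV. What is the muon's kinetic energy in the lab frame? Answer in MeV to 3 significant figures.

u_lab = (0.801 + 0.904)/(1 + 0.801×0.904) = 0.988919
γ = 1/√(1 − 0.988919²) = 6.7361
K = (γ − 1)m₀c² = (6.7361 − 1) × 105.7 = 5.7361 × 105.7 = 606 MeV

K ≈ 606 MeV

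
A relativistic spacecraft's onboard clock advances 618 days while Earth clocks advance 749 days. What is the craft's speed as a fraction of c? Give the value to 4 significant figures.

β ≈ 0.5650

γ = Δt/τ₀ = 749/618 = 1.21197
β = √(1 − 1/γ²) = √(1 − 1/1.21197²) = 0.5650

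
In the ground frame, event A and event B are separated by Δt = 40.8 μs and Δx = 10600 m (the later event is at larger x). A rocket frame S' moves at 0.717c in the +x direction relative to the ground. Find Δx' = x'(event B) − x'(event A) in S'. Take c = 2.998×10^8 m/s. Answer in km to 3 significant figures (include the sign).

Δx' ≈ 2.62 km

γ = 1/√(1 − 0.717²) = 1.4346
Δx' = γ(Δx − vΔt) = 1.4346 × (10600 m − 0.717×(2.998×10^8 m/s)×40.8×10^-6 s)
= 1.4346 × (1829.8 m) = 2.62 km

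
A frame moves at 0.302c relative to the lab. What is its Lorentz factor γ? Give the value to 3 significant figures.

γ = 1/√(1 − β²) = 1/√(1 − 0.302²) = 1/√(0.90880) = 1.05

γ ≈ 1.05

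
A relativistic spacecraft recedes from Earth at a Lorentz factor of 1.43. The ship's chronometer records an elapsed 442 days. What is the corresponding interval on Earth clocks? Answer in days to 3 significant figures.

γ = 1.43 (given)
Time dilation: Δt = γτ₀ = 1.43 × 442 days = 632 days

Δt ≈ 632 days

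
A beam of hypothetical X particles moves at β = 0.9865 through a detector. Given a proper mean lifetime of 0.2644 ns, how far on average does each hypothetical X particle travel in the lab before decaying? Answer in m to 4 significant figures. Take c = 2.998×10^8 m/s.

γ = 1/√(1 − 0.9865²) = 6.10645
Dilated lifetime: Δt = γτ₀ = 6.10645 × 0.2644 ns = 1.61455 ns
d = vΔt = 0.9865c × 1.61455 ns = 2.95753×10^8 m/s × 1.61455×10^-9 s = 0.4775 m

d ≈ 0.4775 m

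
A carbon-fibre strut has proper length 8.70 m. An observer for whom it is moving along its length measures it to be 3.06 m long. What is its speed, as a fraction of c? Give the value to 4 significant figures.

β ≈ 0.9361

γ = L₀/L = 8.70/3.06 = 2.84314
β = √(1 − 1/γ²) = 0.9361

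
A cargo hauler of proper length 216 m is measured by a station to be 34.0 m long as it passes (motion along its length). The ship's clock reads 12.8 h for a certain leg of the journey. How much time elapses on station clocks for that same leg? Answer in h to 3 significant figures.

Length contraction ⇒ γ = L₀/L = 216/34.0 = 6.3529
Time dilation: Δt = γτ₀ = 6.3529 × 12.8 h = 81.3 h

Δt ≈ 81.3 h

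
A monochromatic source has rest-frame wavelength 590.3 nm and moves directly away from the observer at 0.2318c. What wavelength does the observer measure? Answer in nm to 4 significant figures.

λ_obs ≈ 747.5 nm

Relativistic Doppler: λ_obs = λ_src √((1+β)/(1−β))
= 590.3 × √(1.23180/0.768200) = 590.3 × 1.26629 = 747.5 nm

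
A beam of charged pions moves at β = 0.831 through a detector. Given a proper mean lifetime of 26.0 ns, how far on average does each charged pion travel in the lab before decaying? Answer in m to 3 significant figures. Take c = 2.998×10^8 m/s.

d ≈ 11.6 m

γ = 1/√(1 − 0.831²) = 1.7977
Dilated lifetime: Δt = γτ₀ = 1.7977 × 26.0 ns = 46.740 ns
d = vΔt = 0.831c × 46.740 ns = 2.4913×10^8 m/s × 4.6740×10^-8 s = 11.6 m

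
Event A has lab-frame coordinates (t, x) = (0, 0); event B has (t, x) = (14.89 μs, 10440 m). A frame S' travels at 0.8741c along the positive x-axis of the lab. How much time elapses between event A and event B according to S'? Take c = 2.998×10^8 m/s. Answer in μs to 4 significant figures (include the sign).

γ = 1/√(1 − 0.8741²) = 2.05869
Δt' = γ(Δt − vΔx/c²) = 2.05869 × (14.89 μs − 0.8741×10440 m / (2.998×10^8 m/s))
= 2.05869 × (-15.5490 μs) = -32.01 μs

Δt' ≈ -32.01 μs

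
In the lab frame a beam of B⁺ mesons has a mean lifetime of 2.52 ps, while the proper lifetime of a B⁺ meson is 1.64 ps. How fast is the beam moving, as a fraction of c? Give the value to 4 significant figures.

γ = Δt/τ₀ = 2.52/1.64 = 1.53659
β = √(1 − 1/γ²) = √(1 − 1/1.53659²) = 0.7593

β ≈ 0.7593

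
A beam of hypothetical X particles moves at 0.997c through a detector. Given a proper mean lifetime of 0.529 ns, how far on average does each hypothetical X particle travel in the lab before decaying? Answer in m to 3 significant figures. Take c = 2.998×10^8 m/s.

d ≈ 2.04 m

γ = 1/√(1 − 0.997²) = 12.920
Dilated lifetime: Δt = γτ₀ = 12.920 × 0.529 ns = 6.8345 ns
d = vΔt = 0.997c × 6.8345 ns = 2.9890×10^8 m/s × 6.8345×10^-9 s = 2.04 m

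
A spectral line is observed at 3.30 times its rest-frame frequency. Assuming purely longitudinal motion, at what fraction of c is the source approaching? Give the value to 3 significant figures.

β ≈ 0.832

f_obs/f_src = √((1+β)/(1−β)) = 3.30  ⇒  (1+β)/(1−β) = 10.890
β = |1 − D²|/(1 + D²) = |1 − 10.890|/(1 + 10.890) = 0.832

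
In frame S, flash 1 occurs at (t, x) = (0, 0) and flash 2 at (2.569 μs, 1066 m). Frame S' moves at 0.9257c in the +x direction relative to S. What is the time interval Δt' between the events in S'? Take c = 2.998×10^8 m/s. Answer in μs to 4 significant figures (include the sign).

γ = 1/√(1 − 0.9257²) = 2.64369
Δt' = γ(Δt − vΔx/c²) = 2.64369 × (2.569 μs − 0.9257×1066 m / (2.998×10^8 m/s))
= 2.64369 × (-0.722515 μs) = -1.910 μs

Δt' ≈ -1.910 μs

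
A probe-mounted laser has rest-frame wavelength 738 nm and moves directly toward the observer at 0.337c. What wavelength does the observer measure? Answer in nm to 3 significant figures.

λ_obs ≈ 520 nm

Relativistic Doppler: λ_obs = λ_src √((1−β)/(1+β))
= 738 × √(0.66300/1.3370) = 738 × 0.70419 = 520 nm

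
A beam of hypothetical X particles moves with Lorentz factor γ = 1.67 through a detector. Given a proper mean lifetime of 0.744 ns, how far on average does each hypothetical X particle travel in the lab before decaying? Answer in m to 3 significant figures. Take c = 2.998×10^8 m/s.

β = √(1 − 1/γ²) = √(1 − 1/1.67²) = 0.80090
Dilated lifetime: Δt = γτ₀ = 1.67 × 0.744 ns = 1.2425 ns
d = vΔt = 0.80090c × 1.2425 ns = 2.4011×10^8 m/s × 1.2425×10^-9 s = 0.298 m

d ≈ 0.298 m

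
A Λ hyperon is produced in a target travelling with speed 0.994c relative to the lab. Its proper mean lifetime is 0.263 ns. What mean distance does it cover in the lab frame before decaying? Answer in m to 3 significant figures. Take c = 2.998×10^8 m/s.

d ≈ 0.717 m

γ = 1/√(1 − 0.994²) = 9.1424
Dilated lifetime: Δt = γτ₀ = 9.1424 × 0.263 ns = 2.4045 ns
d = vΔt = 0.994c × 2.4045 ns = 2.9800×10^8 m/s × 2.4045×10^-9 s = 0.717 m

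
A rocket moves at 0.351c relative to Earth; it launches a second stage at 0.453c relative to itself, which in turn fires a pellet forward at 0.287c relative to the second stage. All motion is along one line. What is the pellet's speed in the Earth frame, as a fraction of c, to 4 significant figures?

Compose boost 2: (0.453 + 0.351)/(1 + 0.453×0.351) = 0.8040/1.15900 = 0.693700
Compose boost 3: (0.287 + 0.693700)/(1 + 0.287×0.693700) = 0.980700/1.19909 = 0.8179

u ≈ 0.8179c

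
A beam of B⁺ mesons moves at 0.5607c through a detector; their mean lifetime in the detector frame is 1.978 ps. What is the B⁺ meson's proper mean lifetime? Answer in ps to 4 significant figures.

γ = 1/√(1 − 0.5607²) = 1.20770
Proper time: τ₀ = Δt/γ = 1.978/1.20770 = 1.638 ps

τ₀ ≈ 1.638 ps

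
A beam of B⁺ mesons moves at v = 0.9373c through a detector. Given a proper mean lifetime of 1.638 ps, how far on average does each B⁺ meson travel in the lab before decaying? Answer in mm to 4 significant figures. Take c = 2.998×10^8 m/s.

d ≈ 1.321 mm

γ = 1/√(1 − 0.9373²) = 2.86925
Dilated lifetime: Δt = γτ₀ = 2.86925 × 1.638 ps = 4.69983 ps
d = vΔt = 0.9373c × 4.69983 ps = 2.81003×10^8 m/s × 4.69983×10^-12 s = 1.321 mm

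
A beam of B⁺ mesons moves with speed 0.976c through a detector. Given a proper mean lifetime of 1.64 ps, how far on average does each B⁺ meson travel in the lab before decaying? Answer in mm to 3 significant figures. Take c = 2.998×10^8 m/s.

γ = 1/√(1 − 0.976²) = 4.5920
Dilated lifetime: Δt = γτ₀ = 4.5920 × 1.64 ps = 7.5309 ps
d = vΔt = 0.976c × 7.5309 ps = 2.9260×10^8 m/s × 7.5309×10^-12 s = 2.20 mm

d ≈ 2.20 mm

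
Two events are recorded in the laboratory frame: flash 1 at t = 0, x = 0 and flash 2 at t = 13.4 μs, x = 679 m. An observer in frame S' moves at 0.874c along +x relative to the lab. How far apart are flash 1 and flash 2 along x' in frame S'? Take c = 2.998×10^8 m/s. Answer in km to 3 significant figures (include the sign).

γ = 1/√(1 − 0.874²) = 2.0579
Δx' = γ(Δx − vΔt) = 2.0579 × (679 m − 0.874×(2.998×10^8 m/s)×13.4×10^-6 s)
= 2.0579 × (-2832.1 m) = -5.83 km

Δx' ≈ -5.83 km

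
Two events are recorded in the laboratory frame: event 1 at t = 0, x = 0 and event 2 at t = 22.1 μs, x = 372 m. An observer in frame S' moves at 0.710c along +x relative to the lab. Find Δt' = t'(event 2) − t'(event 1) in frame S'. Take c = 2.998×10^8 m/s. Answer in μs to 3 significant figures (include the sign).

Δt' ≈ 30.1 μs

γ = 1/√(1 − 0.710²) = 1.4200
Δt' = γ(Δt − vΔx/c²) = 1.4200 × (22.1 μs − 0.710×372 m / (2.998×10^8 m/s))
= 1.4200 × (21.219 μs) = 30.1 μs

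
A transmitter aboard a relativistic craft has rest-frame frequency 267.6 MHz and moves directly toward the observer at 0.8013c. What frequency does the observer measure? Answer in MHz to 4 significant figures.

f_obs ≈ 805.7 MHz

Relativistic Doppler: f_obs = f_src √((1+β)/(1−β))
= 267.6 × √(1.80130/0.198700) = 267.6 × 3.01088 = 805.7 MHz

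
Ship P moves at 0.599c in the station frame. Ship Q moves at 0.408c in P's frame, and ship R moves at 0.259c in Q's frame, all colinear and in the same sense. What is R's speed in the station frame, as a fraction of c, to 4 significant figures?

u ≈ 0.8831c

Compose boost 2: (0.408 + 0.599)/(1 + 0.408×0.599) = 1.007/1.24439 = 0.809231
Compose boost 3: (0.259 + 0.809231)/(1 + 0.259×0.809231) = 1.06823/1.20959 = 0.8831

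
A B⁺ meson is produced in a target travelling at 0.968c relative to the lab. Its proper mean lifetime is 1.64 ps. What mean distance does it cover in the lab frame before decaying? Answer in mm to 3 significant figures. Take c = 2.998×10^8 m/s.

d ≈ 1.90 mm

γ = 1/√(1 − 0.968²) = 3.9849
Dilated lifetime: Δt = γτ₀ = 3.9849 × 1.64 ps = 6.5352 ps
d = vΔt = 0.968c × 6.5352 ps = 2.9021×10^8 m/s × 6.5352×10^-12 s = 1.90 mm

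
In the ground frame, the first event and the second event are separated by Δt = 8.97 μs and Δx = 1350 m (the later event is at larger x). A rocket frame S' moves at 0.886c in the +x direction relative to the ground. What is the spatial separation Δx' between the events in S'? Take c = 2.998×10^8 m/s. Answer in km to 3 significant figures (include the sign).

γ = 1/√(1 − 0.886²) = 2.1566
Δx' = γ(Δx − vΔt) = 2.1566 × (1350 m − 0.886×(2.998×10^8 m/s)×8.97×10^-6 s)
= 2.1566 × (-1032.6 m) = -2.23 km

Δx' ≈ -2.23 km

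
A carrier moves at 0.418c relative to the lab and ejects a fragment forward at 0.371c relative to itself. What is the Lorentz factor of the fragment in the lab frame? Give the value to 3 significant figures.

u_lab = (0.371 + 0.418)/(1 + 0.371×0.418) = 0.7890/1.15508 = 0.683071
γ = 1/√(1 − 0.683071²) = 1.37

γ ≈ 1.37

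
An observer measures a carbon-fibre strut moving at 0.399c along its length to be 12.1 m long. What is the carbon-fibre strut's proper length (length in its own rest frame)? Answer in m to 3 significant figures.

γ = 1/√(1 − 0.399²) = 1.0906
L₀ = γL = 1.0906 × 12.1 = 13.2 m

L₀ ≈ 13.2 m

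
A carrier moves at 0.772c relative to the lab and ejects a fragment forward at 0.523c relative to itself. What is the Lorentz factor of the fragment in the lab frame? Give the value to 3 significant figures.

γ ≈ 2.59

u_lab = (0.523 + 0.772)/(1 + 0.523×0.772) = 1.295/1.40376 = 0.922525
γ = 1/√(1 − 0.922525²) = 2.59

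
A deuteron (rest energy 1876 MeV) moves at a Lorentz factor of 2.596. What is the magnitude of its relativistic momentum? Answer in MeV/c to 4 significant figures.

p ≈ 4494 MeV/c

β = √(1 − 1/γ²) = √(1 − 1/2.596²) = 0.922830
p = γβm₀c = 2.596 × 0.922830 × 1876 MeV/c = 4494 MeV/c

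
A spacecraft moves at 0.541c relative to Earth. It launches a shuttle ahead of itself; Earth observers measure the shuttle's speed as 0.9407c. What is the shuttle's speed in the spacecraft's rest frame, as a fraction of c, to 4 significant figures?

Inverse velocity addition: u' = (u − v)/(1 − uv/c²)
= (0.9407 − 0.541)/(1 − 0.9407×0.541) = 0.3997/0.491081 = 0.8139

u' ≈ 0.8139c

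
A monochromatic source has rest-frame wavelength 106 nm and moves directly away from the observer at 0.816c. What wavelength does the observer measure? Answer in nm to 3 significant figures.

Relativistic Doppler: λ_obs = λ_src √((1+β)/(1−β))
= 106 × √(1.8160/0.18400) = 106 × 3.1416 = 333 nm

λ_obs ≈ 333 nm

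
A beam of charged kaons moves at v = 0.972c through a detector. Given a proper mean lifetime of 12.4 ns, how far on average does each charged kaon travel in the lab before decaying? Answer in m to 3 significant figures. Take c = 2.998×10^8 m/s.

γ = 1/√(1 − 0.972²) = 4.2557
Dilated lifetime: Δt = γτ₀ = 4.2557 × 12.4 ns = 52.770 ns
d = vΔt = 0.972c × 52.770 ns = 2.9141×10^8 m/s × 5.2770×10^-8 s = 15.4 m

d ≈ 15.4 m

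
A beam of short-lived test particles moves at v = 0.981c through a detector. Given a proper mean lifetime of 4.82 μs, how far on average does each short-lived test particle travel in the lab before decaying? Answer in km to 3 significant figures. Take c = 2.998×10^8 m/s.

γ = 1/√(1 − 0.981²) = 5.1544
Dilated lifetime: Δt = γτ₀ = 5.1544 × 4.82 μs = 24.844 μs
d = vΔt = 0.981c × 24.844 μs = 2.9410×10^8 m/s × 2.4844×10^-5 s = 7.31 km

d ≈ 7.31 km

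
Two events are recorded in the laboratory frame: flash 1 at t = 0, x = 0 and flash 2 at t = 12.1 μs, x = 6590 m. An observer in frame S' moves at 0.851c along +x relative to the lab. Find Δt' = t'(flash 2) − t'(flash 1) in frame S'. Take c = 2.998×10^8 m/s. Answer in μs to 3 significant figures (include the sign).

Δt' ≈ -12.6 μs

γ = 1/√(1 − 0.851²) = 1.9042
Δt' = γ(Δt − vΔx/c²) = 1.9042 × (12.1 μs − 0.851×6590 m / (2.998×10^8 m/s))
= 1.9042 × (-6.6061 μs) = -12.6 μs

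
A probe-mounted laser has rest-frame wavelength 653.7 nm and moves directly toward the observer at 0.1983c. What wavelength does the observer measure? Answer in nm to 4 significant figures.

Relativistic Doppler: λ_obs = λ_src √((1−β)/(1+β))
= 653.7 × √(0.801700/1.19830) = 653.7 × 0.817943 = 534.7 nm

λ_obs ≈ 534.7 nm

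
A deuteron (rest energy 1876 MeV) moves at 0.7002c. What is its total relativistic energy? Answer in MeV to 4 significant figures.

γ = 1/√(1 − 0.7002²) = 1.40066
E = γm₀c² = 1.40066 × 1876 MeV = 2628 MeV

E ≈ 2628 MeV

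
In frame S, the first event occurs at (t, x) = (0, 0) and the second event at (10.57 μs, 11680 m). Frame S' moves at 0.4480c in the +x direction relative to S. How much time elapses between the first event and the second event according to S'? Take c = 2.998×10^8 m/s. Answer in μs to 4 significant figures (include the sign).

Δt' ≈ -7.700 μs

γ = 1/√(1 − 0.4480²) = 1.11853
Δt' = γ(Δt − vΔx/c²) = 1.11853 × (10.57 μs − 0.4480×11680 m / (2.998×10^8 m/s))
= 1.11853 × (-6.88377 μs) = -7.700 μs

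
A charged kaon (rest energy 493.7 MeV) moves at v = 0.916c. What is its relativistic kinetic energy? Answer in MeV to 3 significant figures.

K ≈ 737 MeV

γ = 1/√(1 − 0.916²) = 2.4927
K = (γ − 1)m₀c² = (2.4927 − 1) × 493.7 MeV = 1.4927 × 493.7 MeV = 737 MeV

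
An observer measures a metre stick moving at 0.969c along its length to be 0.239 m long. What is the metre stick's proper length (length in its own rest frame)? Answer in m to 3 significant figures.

γ = 1/√(1 − 0.969²) = 4.0476
L₀ = γL = 4.0476 × 0.239 = 0.967 m

L₀ ≈ 0.967 m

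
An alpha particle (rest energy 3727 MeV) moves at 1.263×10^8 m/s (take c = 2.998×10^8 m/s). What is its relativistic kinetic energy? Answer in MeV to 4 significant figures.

β = v/c = 1.263×10^8 / 2.998×10^8 = 0.421281
γ = 1/√(1 − 0.421281²) = 1.10262
K = (γ − 1)m₀c² = (1.10262 − 1) × 3727 MeV = 0.102621 × 3727 MeV = 382.5 MeV

K ≈ 382.5 MeV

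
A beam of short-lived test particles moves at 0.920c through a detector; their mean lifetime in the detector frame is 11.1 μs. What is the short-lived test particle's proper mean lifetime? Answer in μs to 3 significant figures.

τ₀ ≈ 4.35 μs

γ = 1/√(1 − 0.920²) = 2.5516
Proper time: τ₀ = Δt/γ = 11.1/2.5516 = 4.35 μs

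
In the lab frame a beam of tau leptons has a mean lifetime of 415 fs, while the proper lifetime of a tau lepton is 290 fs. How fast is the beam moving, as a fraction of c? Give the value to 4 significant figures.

γ = Δt/τ₀ = 415/290 = 1.43103
β = √(1 − 1/γ²) = √(1 − 1/1.43103²) = 0.7153

β ≈ 0.7153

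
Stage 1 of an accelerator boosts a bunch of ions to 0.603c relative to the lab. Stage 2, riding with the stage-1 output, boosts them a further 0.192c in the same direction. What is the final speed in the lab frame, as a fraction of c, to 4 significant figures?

u ≈ 0.7125c

Compose boost 2: (0.192 + 0.603)/(1 + 0.192×0.603) = 0.7950/1.11578 = 0.7125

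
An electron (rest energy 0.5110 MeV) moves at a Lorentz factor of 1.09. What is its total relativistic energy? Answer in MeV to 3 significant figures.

E ≈ 0.557 MeV

γ = 1.09 (given)
E = γm₀c² = 1.09 × 0.5110 MeV = 0.557 MeV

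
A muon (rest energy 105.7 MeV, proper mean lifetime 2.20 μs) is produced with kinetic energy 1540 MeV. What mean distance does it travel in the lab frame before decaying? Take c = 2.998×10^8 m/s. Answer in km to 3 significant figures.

γ = 1 + K/(m₀c²) = 1 + 1540/105.7 = 15.570
β = √(1 − 1/γ²) = 0.99794
Dilated lifetime: γτ₀ = 15.570 × 2.20 μs = 34.253 μs
d = βc·γτ₀ = 0.99794 × (2.998×10^8 m/s) × 3.4253×10^-5 s = 10.2 km

d ≈ 10.2 km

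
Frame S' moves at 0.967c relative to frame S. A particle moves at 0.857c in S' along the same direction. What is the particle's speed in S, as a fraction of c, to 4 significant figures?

u ≈ 0.9974c

Relativistic velocity addition: u = (u' + v)/(1 + u'v/c²)
= (0.857 + 0.967)/(1 + 0.857×0.967) = 1.824/1.82872 = 0.9974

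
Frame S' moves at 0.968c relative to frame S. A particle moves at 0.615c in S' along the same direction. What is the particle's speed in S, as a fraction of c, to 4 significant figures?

Relativistic velocity addition: u = (u' + v)/(1 + u'v/c²)
= (0.615 + 0.968)/(1 + 0.615×0.968) = 1.583/1.59532 = 0.9923

u ≈ 0.9923c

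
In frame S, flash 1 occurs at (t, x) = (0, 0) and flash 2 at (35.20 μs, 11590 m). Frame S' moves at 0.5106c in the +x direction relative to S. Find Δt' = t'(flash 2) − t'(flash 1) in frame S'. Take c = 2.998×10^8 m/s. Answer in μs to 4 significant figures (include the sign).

γ = 1/√(1 − 0.5106²) = 1.16304
Δt' = γ(Δt − vΔx/c²) = 1.16304 × (35.20 μs − 0.5106×11590 m / (2.998×10^8 m/s))
= 1.16304 × (15.4607 μs) = 17.98 μs

Δt' ≈ 17.98 μs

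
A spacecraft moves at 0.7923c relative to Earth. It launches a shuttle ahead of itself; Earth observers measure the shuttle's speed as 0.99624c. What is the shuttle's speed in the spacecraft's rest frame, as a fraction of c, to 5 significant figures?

Inverse velocity addition: u' = (u − v)/(1 − uv/c²)
= (0.99624 − 0.7923)/(1 − 0.99624×0.7923) = 0.20394/0.2106790 = 0.96801

u' ≈ 0.96801c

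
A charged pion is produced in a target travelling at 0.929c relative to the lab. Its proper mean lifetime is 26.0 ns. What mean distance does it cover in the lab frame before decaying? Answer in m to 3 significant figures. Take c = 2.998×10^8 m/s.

d ≈ 19.6 m

γ = 1/√(1 − 0.929²) = 2.7021
Dilated lifetime: Δt = γτ₀ = 2.7021 × 26.0 ns = 70.255 ns
d = vΔt = 0.929c × 70.255 ns = 2.7851×10^8 m/s × 7.0255×10^-8 s = 19.6 m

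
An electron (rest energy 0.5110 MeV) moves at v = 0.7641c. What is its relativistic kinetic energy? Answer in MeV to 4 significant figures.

γ = 1/√(1 − 0.7641²) = 1.55015
K = (γ − 1)m₀c² = (1.55015 − 1) × 0.5110 MeV = 0.550153 × 0.5110 MeV = 0.2811 MeV

K ≈ 0.2811 MeV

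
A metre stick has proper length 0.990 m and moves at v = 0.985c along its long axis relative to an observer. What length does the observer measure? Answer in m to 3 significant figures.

L ≈ 0.171 m

γ = 1/√(1 − 0.985²) = 5.7953
Length contraction: L = L₀/γ = 0.990/5.7953 = 0.171 m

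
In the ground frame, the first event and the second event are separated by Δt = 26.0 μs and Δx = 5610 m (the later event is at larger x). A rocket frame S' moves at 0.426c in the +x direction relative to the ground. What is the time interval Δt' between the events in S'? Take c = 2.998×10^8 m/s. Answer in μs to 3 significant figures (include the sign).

γ = 1/√(1 − 0.426²) = 1.1053
Δt' = γ(Δt − vΔx/c²) = 1.1053 × (26.0 μs − 0.426×5610 m / (2.998×10^8 m/s))
= 1.1053 × (18.028 μs) = 19.9 μs

Δt' ≈ 19.9 μs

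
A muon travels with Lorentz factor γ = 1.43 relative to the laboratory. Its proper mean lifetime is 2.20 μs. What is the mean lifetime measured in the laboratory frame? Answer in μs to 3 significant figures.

Δt ≈ 3.15 μs

γ = 1.43 (given)
Time dilation: Δt = γτ₀ = 1.43 × 2.20 μs = 3.15 μs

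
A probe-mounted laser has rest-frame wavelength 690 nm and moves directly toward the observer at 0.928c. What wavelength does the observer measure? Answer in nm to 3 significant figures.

Relativistic Doppler: λ_obs = λ_src √((1−β)/(1+β))
= 690 × √(0.072000/1.9280) = 690 × 0.19325 = 133 nm

λ_obs ≈ 133 nm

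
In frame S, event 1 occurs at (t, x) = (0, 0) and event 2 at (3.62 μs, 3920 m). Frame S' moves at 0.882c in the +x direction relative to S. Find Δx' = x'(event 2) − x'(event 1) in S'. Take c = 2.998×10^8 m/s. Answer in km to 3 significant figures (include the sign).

γ = 1/√(1 − 0.882²) = 2.1220
Δx' = γ(Δx − vΔt) = 2.1220 × (3920 m − 0.882×(2.998×10^8 m/s)×3.62×10^-6 s)
= 2.1220 × (2962.8 m) = 6.29 km

Δx' ≈ 6.29 km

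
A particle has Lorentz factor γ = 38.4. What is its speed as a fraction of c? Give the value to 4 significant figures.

β = √(1 − 1/γ²) = √(1 − 1/38.4²) = √(0.999322) = 0.9997

β ≈ 0.9997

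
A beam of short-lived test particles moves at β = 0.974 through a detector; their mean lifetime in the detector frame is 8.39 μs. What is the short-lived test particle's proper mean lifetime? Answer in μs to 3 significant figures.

τ₀ ≈ 1.90 μs

γ = 1/√(1 − 0.974²) = 4.4141
Proper time: τ₀ = Δt/γ = 8.39/4.4141 = 1.90 μs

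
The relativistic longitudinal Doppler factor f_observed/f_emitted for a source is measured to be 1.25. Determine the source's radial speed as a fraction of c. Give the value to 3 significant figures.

f_obs/f_src = √((1+β)/(1−β)) = 1.25  ⇒  (1+β)/(1−β) = 1.5625
β = |1 − D²|/(1 + D²) = |1 − 1.5625|/(1 + 1.5625) = 0.220

β ≈ 0.220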